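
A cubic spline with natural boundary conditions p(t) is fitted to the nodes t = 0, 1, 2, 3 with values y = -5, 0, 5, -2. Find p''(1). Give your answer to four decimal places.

4.8000

With m_i denoting the second derivative at x_i, h_i = 1, 1, 1, and Δ_i = (y_(i+1) − y_i)/h_i = 5, 5, -7:
  1·m_0 + 4·m_1 + 1·m_2 = 6(Δ_1 - Δ_0) = 0
  1·m_1 + 4·m_2 + 1·m_3 = 6(Δ_2 - Δ_1) = -72
Natural end conditions: m_0 = m_3 = 0.
Forward elimination and back-substitution give m_0 = 0, m_1 = 24/5, m_2 = -96/5, m_3 = 0.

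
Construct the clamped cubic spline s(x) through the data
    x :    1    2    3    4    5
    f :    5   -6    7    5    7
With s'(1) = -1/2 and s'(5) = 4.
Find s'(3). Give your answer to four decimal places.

Write M_i for s''(x_i). With h_i = 1, 1, 1, 1 and divided differences Δ_i = -11, 13, -2, 2, the continuity of s' gives the tridiagonal system
  1·M_0 + 4·M_1 + 1·M_2 = 6(Δ_1 - Δ_0) = 144
  1·M_1 + 4·M_2 + 1·M_3 = 6(Δ_2 - Δ_1) = -90
  1·M_2 + 4·M_3 + 1·M_4 = 6(Δ_3 - Δ_2) = 24
Clamped end conditions give two more equations: 2h_0·M_0 + h_0·M_1 = 6(Δ_0 - s'(1)) = -63 and h_3·M_3 + 2h_3·M_4 = 6(s'(5) - Δ_3) = 12.
Solving the tridiagonal system: M_0 = -501/8, M_1 = 249/4, M_2 = -339/8, M_3 = 69/4, M_4 = -21/8.
On [3, 4], s'(x) = b_2 + 2c_2·(x - 3) + 3d_2·(x - 3)² with b_2 = Δ_2 - h_2(2M_2 + M_3)/6 = 37/4, c_2 = M_2/2 = -339/16, d_2 = (M_3 - M_2)/(6h_2) = 159/16. So s'(3) = 37/4.

9.2500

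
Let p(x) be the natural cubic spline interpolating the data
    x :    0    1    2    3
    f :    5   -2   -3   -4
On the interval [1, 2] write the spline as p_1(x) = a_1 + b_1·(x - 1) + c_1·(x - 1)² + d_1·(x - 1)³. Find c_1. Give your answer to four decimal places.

Write M_i for p''(x_i). With h_i = 1, 1, 1 and divided differences Δ_i = -7, -1, -1, the continuity of p' gives the tridiagonal system
  1·M_0 + 4·M_1 + 1·M_2 = 6(Δ_1 - Δ_0) = 36
  1·M_1 + 4·M_2 + 1·M_3 = 6(Δ_2 - Δ_1) = 0
Natural end conditions: M_0 = M_3 = 0.
Hence M_0 = 0, M_1 = 48/5, M_2 = -12/5, M_3 = 0.
On [1, 2], with p_1(x) = a_1 + b_1·(x - 1) + c_1·(x - 1)² + d_1·(x - 1)³: c_1 = M_1/2 = 24/5, d_1 = (M_2 - M_1)/(6h_1) = -2, b_1 = Δ_1 - h_1(2M_1 + M_2)/6 = -19/5.

4.8000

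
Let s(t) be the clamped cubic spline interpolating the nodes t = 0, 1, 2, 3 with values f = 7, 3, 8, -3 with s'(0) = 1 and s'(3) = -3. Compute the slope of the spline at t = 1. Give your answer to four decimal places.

1.5333

With M_i denoting the second derivative at x_i, h_i = 1, 1, 1, and Δ_i = (y_(i+1) − y_i)/h_i = -4, 5, -11:
  1·M_0 + 4·M_1 + 1·M_2 = 6(Δ_1 - Δ_0) = 54
  1·M_1 + 4·M_2 + 1·M_3 = 6(Δ_2 - Δ_1) = -96
Clamped end conditions give two more equations: 2h_0·M_0 + h_0·M_1 = 6(Δ_0 - s'(0)) = -30 and h_2·M_2 + 2h_2·M_3 = 6(s'(3) - Δ_2) = 48.
Hence M_0 = -466/15, M_1 = 482/15, M_2 = -652/15, M_3 = 686/15.
On [1, 2], s'(t) = b_1 + 2c_1·(t - 1) + 3d_1·(t - 1)² with b_1 = Δ_1 - h_1(2M_1 + M_2)/6 = 23/15, c_1 = M_1/2 = 241/15, d_1 = (M_2 - M_1)/(6h_1) = -63/5. So s'(1) = 23/15.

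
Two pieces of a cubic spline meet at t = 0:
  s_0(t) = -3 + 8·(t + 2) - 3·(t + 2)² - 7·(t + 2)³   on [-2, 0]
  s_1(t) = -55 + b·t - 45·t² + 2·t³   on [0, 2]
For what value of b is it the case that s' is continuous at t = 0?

-88

s_0'(t) = 8 - 6·(t + 2) - 21·(t + 2)², so s_0'(0) = -88. On the right, s_1'(0) = b, so b = -88.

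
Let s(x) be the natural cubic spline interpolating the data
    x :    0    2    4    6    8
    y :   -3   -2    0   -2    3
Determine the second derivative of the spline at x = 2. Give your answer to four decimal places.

Let m_i = s''(x_i). Step sizes h_i = 2, 2, 2, 2; slopes of the chords Δ_i = (y_(i+1) - y_i)/h_i = 1/2, 1, -1, 5/2.
  2·m_0 + 8·m_1 + 2·m_2 = 6(Δ_1 - Δ_0) = 3
  2·m_1 + 8·m_2 + 2·m_3 = 6(Δ_2 - Δ_1) = -12
  2·m_2 + 8·m_3 + 2·m_4 = 6(Δ_3 - Δ_2) = 21
Natural end conditions: m_0 = m_4 = 0.
Solving: m_0 = 0, m_1 = 57/56, m_2 = -18/7, m_3 = 183/56, m_4 = 0.

1.0179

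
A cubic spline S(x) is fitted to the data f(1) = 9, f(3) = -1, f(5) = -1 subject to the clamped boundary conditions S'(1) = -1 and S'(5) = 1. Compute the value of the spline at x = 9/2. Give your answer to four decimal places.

-1.6328

Put M_i = S'' at the i-th knot. Here h = (2, 2) and Δ = (-5, 0), so the interior equations h_(i-1)·M_(i-1) + 2(h_(i-1)+h_i)·M_i + h_i·M_(i+1) = 6(Δ_i − Δ_(i-1)) read
  2·M_0 + 8·M_1 + 2·M_2 = 6(Δ_1 - Δ_0) = 30
Clamped end conditions give two more equations: 2h_0·M_0 + h_0·M_1 = 6(Δ_0 - S'(1)) = -24 and h_1·M_1 + 2h_1·M_2 = 6(S'(5) - Δ_1) = 6.
Hence M_0 = -37/4, M_1 = 13/2, M_2 = -7/4.
On [3, 5], S(x) = -1 - 15/4·(x - 3) + 13/4·(x - 3)² - 11/16·(x - 3)³.
With (x - 3) = 3/2: S(9/2) = -209/128.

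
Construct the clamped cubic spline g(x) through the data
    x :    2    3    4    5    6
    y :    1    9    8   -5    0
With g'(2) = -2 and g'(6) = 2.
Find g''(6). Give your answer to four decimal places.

-29.1071

Write σ_i for g''(x_i). With h_i = 1, 1, 1, 1 and divided differences Δ_i = 8, -1, -13, 5, the continuity of g' gives the tridiagonal system
  1·σ_0 + 4·σ_1 + 1·σ_2 = 6(Δ_1 - Δ_0) = -54
  1·σ_1 + 4·σ_2 + 1·σ_3 = 6(Δ_2 - Δ_1) = -72
  1·σ_2 + 4·σ_3 + 1·σ_4 = 6(Δ_3 - Δ_2) = 108
Clamped end conditions give two more equations: 2h_0·σ_0 + h_0·σ_1 = 6(Δ_0 - g'(2)) = 60 and h_3·σ_3 + 2h_3·σ_4 = 6(g'(6) - Δ_3) = -18.
Solving the tridiagonal system: σ_0 = 1081/28, σ_1 = -241/14, σ_2 = -95/4, σ_3 = 563/14, σ_4 = -815/28.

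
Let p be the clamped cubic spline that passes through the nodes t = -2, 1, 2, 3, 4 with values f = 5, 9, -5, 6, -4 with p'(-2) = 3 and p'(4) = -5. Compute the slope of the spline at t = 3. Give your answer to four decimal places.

1.6574

Write M_i for p''(x_i). With h_i = 3, 1, 1, 1 and divided differences Δ_i = 4/3, -14, 11, -10, the continuity of p' gives the tridiagonal system
  3·M_0 + 8·M_1 + 1·M_2 = 6(Δ_1 - Δ_0) = -92
  1·M_1 + 4·M_2 + 1·M_3 = 6(Δ_2 - Δ_1) = 150
  1·M_2 + 4·M_3 + 1·M_4 = 6(Δ_3 - Δ_2) = -126
Clamped end conditions give two more equations: 2h_0·M_0 + h_0·M_1 = 6(Δ_0 - p'(-2)) = -10 and h_3·M_3 + 2h_3·M_4 = 6(p'(4) - Δ_3) = 30.
Hence M_0 = 509/54, M_1 = -599/27, M_2 = 3089/54, M_3 = -1529/27, M_4 = 2339/54.
On [3, 4], p'(t) = b_3 + 2c_3·(t - 3) + 3d_3·(t - 3)² with b_3 = Δ_3 - h_3(2M_3 + M_4)/6 = 179/108, c_3 = M_3/2 = -1529/54, d_3 = (M_4 - M_3)/(6h_3) = 1799/108. So p'(3) = 179/108.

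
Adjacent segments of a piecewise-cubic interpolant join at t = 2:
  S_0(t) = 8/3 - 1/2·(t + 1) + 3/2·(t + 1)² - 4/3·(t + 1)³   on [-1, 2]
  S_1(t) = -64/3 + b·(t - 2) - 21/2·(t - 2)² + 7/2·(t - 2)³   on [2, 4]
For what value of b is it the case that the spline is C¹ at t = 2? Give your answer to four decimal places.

S_0'(t) = -1/2 + 3·(t + 1) - 4·(t + 1)², so S_0'(2) = -55/2. On the right, S_1'(2) = b, so b = -55/2.

-27.5000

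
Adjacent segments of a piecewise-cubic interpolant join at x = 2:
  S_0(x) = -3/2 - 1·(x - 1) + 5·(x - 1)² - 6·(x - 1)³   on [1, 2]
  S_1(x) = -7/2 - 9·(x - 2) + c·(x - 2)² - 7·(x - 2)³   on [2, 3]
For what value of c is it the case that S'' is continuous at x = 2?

-13

S_0''(x) = 10 - 36·(x - 1), so S_0''(2) = -26. On the right, S_1''(2) = 2c, so c = -13.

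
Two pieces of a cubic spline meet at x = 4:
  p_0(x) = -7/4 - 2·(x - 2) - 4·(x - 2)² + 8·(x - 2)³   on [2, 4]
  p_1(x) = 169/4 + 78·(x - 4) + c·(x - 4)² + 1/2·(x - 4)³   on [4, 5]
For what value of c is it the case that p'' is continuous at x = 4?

p_0''(x) = -8 + 48·(x - 2), so p_0''(4) = 88. On the right, p_1''(4) = 2c, so c = 44.

44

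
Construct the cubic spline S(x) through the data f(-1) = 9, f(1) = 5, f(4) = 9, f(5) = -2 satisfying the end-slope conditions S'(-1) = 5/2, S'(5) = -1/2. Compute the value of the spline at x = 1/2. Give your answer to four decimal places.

With m_i denoting the second derivative at x_i, h_i = 2, 3, 1, and Δ_i = (y_(i+1) − y_i)/h_i = -2, 4/3, -11:
  2·m_0 + 10·m_1 + 3·m_2 = 6(Δ_1 - Δ_0) = 20
  3·m_1 + 8·m_2 + 1·m_3 = 6(Δ_2 - Δ_1) = -74
Clamped end conditions give two more equations: 2h_0·m_0 + h_0·m_1 = 6(Δ_0 - S'(-1)) = -27 and h_2·m_2 + 2h_2·m_3 = 6(S'(5) - Δ_2) = 63.
Hence m_0 = -905/78, m_1 = 757/78, m_2 = -700/39, m_3 = 3157/78.
On [-1, 1], S(x) = 9 + 5/2·(x + 1) - 905/156·(x + 1)² + 277/156·(x + 1)³.
With (x + 1) = 3/2: S(1/2) = 2367/416.

5.6899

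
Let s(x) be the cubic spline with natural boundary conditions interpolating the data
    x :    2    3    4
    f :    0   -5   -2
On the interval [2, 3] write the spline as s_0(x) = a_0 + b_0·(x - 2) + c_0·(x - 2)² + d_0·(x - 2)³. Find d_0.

2

Let σ_i = s''(x_i). Step sizes h_i = 1, 1; slopes of the chords Δ_i = (y_(i+1) - y_i)/h_i = -5, 3.
  1·σ_0 + 4·σ_1 + 1·σ_2 = 6(Δ_1 - Δ_0) = 48
Natural end conditions: σ_0 = σ_2 = 0.
Hence σ_0 = 0, σ_1 = 12, σ_2 = 0.
On [2, 3], with s_0(x) = a_0 + b_0·(x - 2) + c_0·(x - 2)² + d_0·(x - 2)³: c_0 = σ_0/2 = 0, d_0 = (σ_1 - σ_0)/(6h_0) = 2, b_0 = Δ_0 - h_0(2σ_0 + σ_1)/6 = -7.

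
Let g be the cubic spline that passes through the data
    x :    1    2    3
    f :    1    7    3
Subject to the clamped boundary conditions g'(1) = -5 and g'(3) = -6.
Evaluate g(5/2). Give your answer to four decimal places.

6.2813

Let M_i = g''(x_i). Step sizes h_i = 1, 1; slopes of the chords Δ_i = (y_(i+1) - y_i)/h_i = 6, -4.
  1·M_0 + 4·M_1 + 1·M_2 = 6(Δ_1 - Δ_0) = -60
Clamped end conditions give two more equations: 2h_0·M_0 + h_0·M_1 = 6(Δ_0 - g'(1)) = 66 and h_1·M_1 + 2h_1·M_2 = 6(g'(3) - Δ_1) = -12.
Hence M_0 = 95/2, M_1 = -29, M_2 = 17/2.
On [2, 3], g(x) = 7 + 17/4·(x - 2) - 29/2·(x - 2)² + 25/4·(x - 2)³.
With (x - 2) = 1/2: g(5/2) = 201/32.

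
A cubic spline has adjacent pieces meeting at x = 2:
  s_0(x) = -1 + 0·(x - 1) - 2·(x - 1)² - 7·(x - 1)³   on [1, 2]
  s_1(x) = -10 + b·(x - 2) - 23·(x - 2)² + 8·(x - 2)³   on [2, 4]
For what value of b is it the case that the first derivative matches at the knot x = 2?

-25

s_0'(x) = 0 - 4·(x - 1) - 21·(x - 1)², so s_0'(2) = -25. On the right, s_1'(2) = b, so b = -25.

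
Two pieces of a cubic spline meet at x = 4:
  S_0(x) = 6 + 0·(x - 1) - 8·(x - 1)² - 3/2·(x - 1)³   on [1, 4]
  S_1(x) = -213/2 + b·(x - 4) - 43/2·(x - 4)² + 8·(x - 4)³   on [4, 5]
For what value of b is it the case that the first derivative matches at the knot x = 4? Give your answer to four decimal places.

-88.5000

S_0'(x) = 0 - 16·(x - 1) - 9/2·(x - 1)², so S_0'(4) = -177/2. On the right, S_1'(4) = b, so b = -177/2.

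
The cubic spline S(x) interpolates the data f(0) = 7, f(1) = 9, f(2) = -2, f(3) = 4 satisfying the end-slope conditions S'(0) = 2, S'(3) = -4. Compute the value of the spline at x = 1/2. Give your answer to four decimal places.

With M_i denoting the second derivative at x_i, h_i = 1, 1, 1, and Δ_i = (y_(i+1) − y_i)/h_i = 2, -11, 6:
  1·M_0 + 4·M_1 + 1·M_2 = 6(Δ_1 - Δ_0) = -78
  1·M_1 + 4·M_2 + 1·M_3 = 6(Δ_2 - Δ_1) = 102
Clamped end conditions give two more equations: 2h_0·M_0 + h_0·M_1 = 6(Δ_0 - S'(0)) = 0 and h_2·M_2 + 2h_2·M_3 = 6(S'(3) - Δ_2) = -60.
Solving the tridiagonal system: M_0 = 18, M_1 = -36, M_2 = 48, M_3 = -54.
On [0, 1], S(x) = 7 + 2·x + 9·x² - 9·x³.
With x = 1/2: S(1/2) = 73/8.

9.1250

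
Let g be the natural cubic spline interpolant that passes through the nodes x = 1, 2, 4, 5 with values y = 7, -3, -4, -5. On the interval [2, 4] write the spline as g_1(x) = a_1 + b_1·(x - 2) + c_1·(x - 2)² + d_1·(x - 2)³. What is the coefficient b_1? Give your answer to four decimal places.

Let m_i = g''(x_i). Step sizes h_i = 1, 2, 1; slopes of the chords Δ_i = (y_(i+1) - y_i)/h_i = -10, -1/2, -1.
  1·m_0 + 6·m_1 + 2·m_2 = 6(Δ_1 - Δ_0) = 57
  2·m_1 + 6·m_2 + 1·m_3 = 6(Δ_2 - Δ_1) = -3
Natural end conditions: m_0 = m_3 = 0.
Hence m_0 = 0, m_1 = 87/8, m_2 = -33/8, m_3 = 0.
On [2, 4], with g_1(x) = a_1 + b_1·(x - 2) + c_1·(x - 2)² + d_1·(x - 2)³: c_1 = m_1/2 = 87/16, d_1 = (m_2 - m_1)/(6h_1) = -5/4, b_1 = Δ_1 - h_1(2m_1 + m_2)/6 = -51/8.

-6.3750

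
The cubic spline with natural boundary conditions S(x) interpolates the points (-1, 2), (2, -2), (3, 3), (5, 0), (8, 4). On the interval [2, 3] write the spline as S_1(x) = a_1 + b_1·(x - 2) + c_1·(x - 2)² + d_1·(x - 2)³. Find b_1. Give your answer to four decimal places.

With m_i denoting the second derivative at x_i, h_i = 3, 1, 2, 3, and Δ_i = (y_(i+1) − y_i)/h_i = -4/3, 5, -3/2, 4/3:
  3·m_0 + 8·m_1 + 1·m_2 = 6(Δ_1 - Δ_0) = 38
  1·m_1 + 6·m_2 + 2·m_3 = 6(Δ_2 - Δ_1) = -39
  2·m_2 + 10·m_3 + 3·m_4 = 6(Δ_3 - Δ_2) = 17
Natural end conditions: m_0 = m_4 = 0.
Forward elimination and back-substitution give m_0 = 0, m_1 = 1276/219, m_2 = -1886/219, m_3 = 1499/438, m_4 = 0.
On [2, 3], with S_1(x) = a_1 + b_1·(x - 2) + c_1·(x - 2)² + d_1·(x - 2)³: c_1 = m_1/2 = 638/219, d_1 = (m_2 - m_1)/(6h_1) = -527/219, b_1 = Δ_1 - h_1(2m_1 + m_2)/6 = 328/73.

4.4932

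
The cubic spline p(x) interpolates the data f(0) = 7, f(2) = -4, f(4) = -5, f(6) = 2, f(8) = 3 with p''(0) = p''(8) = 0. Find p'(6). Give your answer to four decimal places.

Let σ_i = p''(x_i). Step sizes h_i = 2, 2, 2, 2; slopes of the chords Δ_i = (y_(i+1) - y_i)/h_i = -11/2, -1/2, 7/2, 1/2.
  2·σ_0 + 8·σ_1 + 2·σ_2 = 6(Δ_1 - Δ_0) = 30
  2·σ_1 + 8·σ_2 + 2·σ_3 = 6(Δ_2 - Δ_1) = 24
  2·σ_2 + 8·σ_3 + 2·σ_4 = 6(Δ_3 - Δ_2) = -18
Natural end conditions: σ_0 = σ_4 = 0.
Solving: σ_0 = 0, σ_1 = 3, σ_2 = 3, σ_3 = -3, σ_4 = 0.
On [6, 8], p'(x) = b_3 + 2c_3·(x - 6) + 3d_3·(x - 6)² with b_3 = Δ_3 - h_3(2σ_3 + σ_4)/6 = 5/2, c_3 = σ_3/2 = -3/2, d_3 = (σ_4 - σ_3)/(6h_3) = 1/4. So p'(6) = 5/2.

2.5000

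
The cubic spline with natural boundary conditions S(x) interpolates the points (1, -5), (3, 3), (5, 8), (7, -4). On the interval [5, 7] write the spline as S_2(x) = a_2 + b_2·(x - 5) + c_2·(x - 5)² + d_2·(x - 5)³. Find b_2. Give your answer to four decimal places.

Let m_i = S''(x_i). Step sizes h_i = 2, 2, 2; slopes of the chords Δ_i = (y_(i+1) - y_i)/h_i = 4, 5/2, -6.
  2·m_0 + 8·m_1 + 2·m_2 = 6(Δ_1 - Δ_0) = -9
  2·m_1 + 8·m_2 + 2·m_3 = 6(Δ_2 - Δ_1) = -51
Natural end conditions: m_0 = m_3 = 0.
Hence m_0 = 0, m_1 = 1/2, m_2 = -13/2, m_3 = 0.
On [5, 7], with S_2(x) = a_2 + b_2·(x - 5) + c_2·(x - 5)² + d_2·(x - 5)³: c_2 = m_2/2 = -13/4, d_2 = (m_3 - m_2)/(6h_2) = 13/24, b_2 = Δ_2 - h_2(2m_2 + m_3)/6 = -5/3.

-1.6667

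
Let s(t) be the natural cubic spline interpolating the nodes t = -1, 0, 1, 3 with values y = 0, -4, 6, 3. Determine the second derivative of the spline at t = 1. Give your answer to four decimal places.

Write M_i for s''(x_i). With h_i = 1, 1, 2 and divided differences Δ_i = -4, 10, -3/2, the continuity of s' gives the tridiagonal system
  1·M_0 + 4·M_1 + 1·M_2 = 6(Δ_1 - Δ_0) = 84
  1·M_1 + 6·M_2 + 2·M_3 = 6(Δ_2 - Δ_1) = -69
Natural end conditions: M_0 = M_3 = 0.
Hence M_0 = 0, M_1 = 573/23, M_2 = -360/23, M_3 = 0.

-15.6522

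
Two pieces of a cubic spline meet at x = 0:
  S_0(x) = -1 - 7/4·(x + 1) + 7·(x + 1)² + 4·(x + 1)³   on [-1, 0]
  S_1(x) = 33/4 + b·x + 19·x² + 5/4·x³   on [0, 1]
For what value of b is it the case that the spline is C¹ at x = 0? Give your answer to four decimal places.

S_0'(x) = -7/4 + 14·(x + 1) + 12·(x + 1)², so S_0'(0) = 97/4. On the right, S_1'(0) = b, so b = 97/4.

24.2500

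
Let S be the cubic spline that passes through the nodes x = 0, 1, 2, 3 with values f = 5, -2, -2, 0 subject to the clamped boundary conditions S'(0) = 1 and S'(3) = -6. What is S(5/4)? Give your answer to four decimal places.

-3.1563

With M_i denoting the second derivative at x_i, h_i = 1, 1, 1, and Δ_i = (y_(i+1) − y_i)/h_i = -7, 0, 2:
  1·M_0 + 4·M_1 + 1·M_2 = 6(Δ_1 - Δ_0) = 42
  1·M_1 + 4·M_2 + 1·M_3 = 6(Δ_2 - Δ_1) = 12
Clamped end conditions give two more equations: 2h_0·M_0 + h_0·M_1 = 6(Δ_0 - S'(0)) = -48 and h_2·M_2 + 2h_2·M_3 = 6(S'(3) - Δ_2) = -48.
Solving the tridiagonal system: M_0 = -98/3, M_1 = 52/3, M_2 = 16/3, M_3 = -80/3.
On [1, 2], S(x) = -2 - 20/3·(x - 1) + 26/3·(x - 1)² - 2·(x - 1)³.
With (x - 1) = 1/4: S(5/4) = -101/32.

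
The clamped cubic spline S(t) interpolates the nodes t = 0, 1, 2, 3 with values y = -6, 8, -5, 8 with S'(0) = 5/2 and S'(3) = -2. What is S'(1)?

With m_i denoting the second derivative at x_i, h_i = 1, 1, 1, and Δ_i = (y_(i+1) − y_i)/h_i = 14, -13, 13:
  1·m_0 + 4·m_1 + 1·m_2 = 6(Δ_1 - Δ_0) = -162
  1·m_1 + 4·m_2 + 1·m_3 = 6(Δ_2 - Δ_1) = 156
Clamped end conditions give two more equations: 2h_0·m_0 + h_0·m_1 = 6(Δ_0 - S'(0)) = 69 and h_2·m_2 + 2h_2·m_3 = 6(S'(3) - Δ_2) = -90.
Solving: m_0 = 74, m_1 = -79, m_2 = 80, m_3 = -85.
On [1, 2], S'(t) = b_1 + 2c_1·(t - 1) + 3d_1·(t - 1)² with b_1 = Δ_1 - h_1(2m_1 + m_2)/6 = 0, c_1 = m_1/2 = -79/2, d_1 = (m_2 - m_1)/(6h_1) = 53/2. So S'(1) = 0.

0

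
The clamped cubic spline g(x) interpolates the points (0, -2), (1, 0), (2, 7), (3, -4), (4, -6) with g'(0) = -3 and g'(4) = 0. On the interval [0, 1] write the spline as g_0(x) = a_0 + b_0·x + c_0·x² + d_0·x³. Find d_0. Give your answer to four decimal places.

With σ_i denoting the second derivative at x_i, h_i = 1, 1, 1, 1, and Δ_i = (y_(i+1) − y_i)/h_i = 2, 7, -11, -2:
  1·σ_0 + 4·σ_1 + 1·σ_2 = 6(Δ_1 - Δ_0) = 30
  1·σ_1 + 4·σ_2 + 1·σ_3 = 6(Δ_2 - Δ_1) = -108
  1·σ_2 + 4·σ_3 + 1·σ_4 = 6(Δ_3 - Δ_2) = 54
Clamped end conditions give two more equations: 2h_0·σ_0 + h_0·σ_1 = 6(Δ_0 - g'(0)) = 30 and h_3·σ_3 + 2h_3·σ_4 = 6(g'(4) - Δ_3) = 12.
Forward elimination and back-substitution give σ_0 = 213/28, σ_1 = 207/14, σ_2 = -147/4, σ_3 = 339/14, σ_4 = -171/28.
On [0, 1], with g_0(x) = a_0 + b_0·x + c_0·x² + d_0·x³: c_0 = σ_0/2 = 213/56, d_0 = (σ_1 - σ_0)/(6h_0) = 67/56, b_0 = Δ_0 - h_0(2σ_0 + σ_1)/6 = -3.

1.1964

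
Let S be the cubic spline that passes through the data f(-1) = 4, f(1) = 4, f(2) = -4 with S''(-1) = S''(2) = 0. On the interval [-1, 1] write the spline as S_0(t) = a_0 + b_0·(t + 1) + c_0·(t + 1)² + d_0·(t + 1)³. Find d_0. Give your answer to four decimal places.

With m_i denoting the second derivative at x_i, h_i = 2, 1, and Δ_i = (y_(i+1) − y_i)/h_i = 0, -8:
  2·m_0 + 6·m_1 + 1·m_2 = 6(Δ_1 - Δ_0) = -48
Natural end conditions: m_0 = m_2 = 0.
Solving: m_0 = 0, m_1 = -8, m_2 = 0.
On [-1, 1], with S_0(t) = a_0 + b_0·(t + 1) + c_0·(t + 1)² + d_0·(t + 1)³: c_0 = m_0/2 = 0, d_0 = (m_1 - m_0)/(6h_0) = -2/3, b_0 = Δ_0 - h_0(2m_0 + m_1)/6 = 8/3.

-0.6667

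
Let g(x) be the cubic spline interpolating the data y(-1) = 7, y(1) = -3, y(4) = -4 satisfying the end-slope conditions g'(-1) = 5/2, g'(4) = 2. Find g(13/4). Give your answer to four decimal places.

With σ_i denoting the second derivative at x_i, h_i = 2, 3, and Δ_i = (y_(i+1) − y_i)/h_i = -5, -1/3:
  2·σ_0 + 10·σ_1 + 3·σ_2 = 6(Δ_1 - Δ_0) = 28
Clamped end conditions give two more equations: 2h_0·σ_0 + h_0·σ_1 = 6(Δ_0 - g'(-1)) = -45 and h_1·σ_1 + 2h_1·σ_2 = 6(g'(4) - Δ_1) = 14.
Solving the tridiagonal system: σ_0 = -283/20, σ_1 = 29/5, σ_2 = -17/30.
On [1, 4], g(x) = -3 - 117/20·(x - 1) + 29/10·(x - 1)² - 191/540·(x - 1)³.
With (x - 1) = 9/4: g(13/4) = -7053/1280.

-5.5102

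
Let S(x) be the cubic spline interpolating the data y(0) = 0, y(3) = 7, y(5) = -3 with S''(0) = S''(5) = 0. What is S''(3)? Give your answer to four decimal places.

Write M_i for S''(x_i). With h_i = 3, 2 and divided differences Δ_i = 7/3, -5, the continuity of S' gives the tridiagonal system
  3·M_0 + 10·M_1 + 2·M_2 = 6(Δ_1 - Δ_0) = -44
Natural end conditions: M_0 = M_2 = 0.
Solving the tridiagonal system: M_0 = 0, M_1 = -22/5, M_2 = 0.

-4.4000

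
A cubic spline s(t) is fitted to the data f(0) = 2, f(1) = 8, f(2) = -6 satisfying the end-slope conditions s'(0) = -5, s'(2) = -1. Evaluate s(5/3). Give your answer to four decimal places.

-2.5556

Put σ_i = s'' at the i-th knot. Here h = (1, 1) and Δ = (6, -14), so the interior equations h_(i-1)·σ_(i-1) + 2(h_(i-1)+h_i)·σ_i + h_i·σ_(i+1) = 6(Δ_i − Δ_(i-1)) read
  1·σ_0 + 4·σ_1 + 1·σ_2 = 6(Δ_1 - Δ_0) = -120
Clamped end conditions give two more equations: 2h_0·σ_0 + h_0·σ_1 = 6(Δ_0 - s'(0)) = 66 and h_1·σ_1 + 2h_1·σ_2 = 6(s'(2) - Δ_1) = 78.
Solving: σ_0 = 65, σ_1 = -64, σ_2 = 71.
On [1, 2], s(t) = 8 - 9/2·(t - 1) - 32·(t - 1)² + 45/2·(t - 1)³.
With (t - 1) = 2/3: s(5/3) = -23/9.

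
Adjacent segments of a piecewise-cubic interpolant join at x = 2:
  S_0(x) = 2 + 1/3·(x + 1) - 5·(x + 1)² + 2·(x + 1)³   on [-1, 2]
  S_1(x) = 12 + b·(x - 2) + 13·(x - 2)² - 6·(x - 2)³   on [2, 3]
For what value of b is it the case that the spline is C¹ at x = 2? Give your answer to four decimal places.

S_0'(x) = 1/3 - 10·(x + 1) + 6·(x + 1)², so S_0'(2) = 73/3. On the right, S_1'(2) = b, so b = 73/3.

24.3333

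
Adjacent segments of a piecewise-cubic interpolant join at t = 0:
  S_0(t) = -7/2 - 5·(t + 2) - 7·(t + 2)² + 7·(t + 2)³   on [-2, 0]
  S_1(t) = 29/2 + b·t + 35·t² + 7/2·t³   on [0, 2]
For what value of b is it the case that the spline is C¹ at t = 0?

S_0'(t) = -5 - 14·(t + 2) + 21·(t + 2)², so S_0'(0) = 51. On the right, S_1'(0) = b, so b = 51.

51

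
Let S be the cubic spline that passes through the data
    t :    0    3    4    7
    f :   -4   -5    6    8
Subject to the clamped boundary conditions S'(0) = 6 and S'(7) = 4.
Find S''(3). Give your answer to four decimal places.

Put M_i = S'' at the i-th knot. Here h = (3, 1, 3) and Δ = (-1/3, 11, 2/3), so the interior equations h_(i-1)·M_(i-1) + 2(h_(i-1)+h_i)·M_i + h_i·M_(i+1) = 6(Δ_i − Δ_(i-1)) read
  3·M_0 + 8·M_1 + 1·M_2 = 6(Δ_1 - Δ_0) = 68
  1·M_1 + 8·M_2 + 3·M_3 = 6(Δ_2 - Δ_1) = -62
Clamped end conditions give two more equations: 2h_0·M_0 + h_0·M_1 = 6(Δ_0 - S'(0)) = -38 and h_2·M_2 + 2h_2·M_3 = 6(S'(7) - Δ_2) = 20.
Forward elimination and back-substitution give M_0 = -464/33, M_1 = 170/11, M_2 = -148/11, M_3 = 332/33.

15.4545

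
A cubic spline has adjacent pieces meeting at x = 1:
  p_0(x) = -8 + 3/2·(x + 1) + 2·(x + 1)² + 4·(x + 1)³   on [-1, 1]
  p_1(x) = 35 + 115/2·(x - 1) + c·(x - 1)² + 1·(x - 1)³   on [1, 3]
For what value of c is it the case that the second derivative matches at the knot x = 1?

26

p_0''(x) = 4 + 24·(x + 1), so p_0''(1) = 52. On the right, p_1''(1) = 2c, so c = 26.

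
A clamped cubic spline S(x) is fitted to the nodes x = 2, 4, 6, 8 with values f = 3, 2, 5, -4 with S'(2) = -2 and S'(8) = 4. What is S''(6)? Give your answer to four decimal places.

With M_i denoting the second derivative at x_i, h_i = 2, 2, 2, and Δ_i = (y_(i+1) − y_i)/h_i = -1/2, 3/2, -9/2:
  2·M_0 + 8·M_1 + 2·M_2 = 6(Δ_1 - Δ_0) = 12
  2·M_1 + 8·M_2 + 2·M_3 = 6(Δ_2 - Δ_1) = -36
Clamped end conditions give two more equations: 2h_0·M_0 + h_0·M_1 = 6(Δ_0 - S'(2)) = 9 and h_2·M_2 + 2h_2·M_3 = 6(S'(8) - Δ_2) = 51.
Solving the tridiagonal system: M_0 = 3/10, M_1 = 39/10, M_2 = -99/10, M_3 = 177/10.

-9.9000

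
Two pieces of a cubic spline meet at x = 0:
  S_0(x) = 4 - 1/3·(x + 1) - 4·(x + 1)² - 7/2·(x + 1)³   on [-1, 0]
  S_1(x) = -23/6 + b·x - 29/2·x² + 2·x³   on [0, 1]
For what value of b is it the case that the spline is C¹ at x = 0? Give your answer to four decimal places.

S_0'(x) = -1/3 - 8·(x + 1) - 21/2·(x + 1)², so S_0'(0) = -113/6. On the right, S_1'(0) = b, so b = -113/6.

-18.8333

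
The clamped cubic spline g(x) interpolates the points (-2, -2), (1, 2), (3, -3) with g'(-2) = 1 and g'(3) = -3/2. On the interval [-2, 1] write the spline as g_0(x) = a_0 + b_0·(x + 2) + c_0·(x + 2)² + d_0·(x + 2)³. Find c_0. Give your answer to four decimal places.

Write m_i for g''(x_i). With h_i = 3, 2 and divided differences Δ_i = 4/3, -5/2, the continuity of g' gives the tridiagonal system
  3·m_0 + 10·m_1 + 2·m_2 = 6(Δ_1 - Δ_0) = -23
Clamped end conditions give two more equations: 2h_0·m_0 + h_0·m_1 = 6(Δ_0 - g'(-2)) = 2 and h_1·m_1 + 2h_1·m_2 = 6(g'(3) - Δ_1) = 6.
Solving: m_0 = 32/15, m_1 = -18/5, m_2 = 33/10.
On [-2, 1], with g_0(x) = a_0 + b_0·(x + 2) + c_0·(x + 2)² + d_0·(x + 2)³: c_0 = m_0/2 = 16/15, d_0 = (m_1 - m_0)/(6h_0) = -43/135, b_0 = Δ_0 - h_0(2m_0 + m_1)/6 = 1.

1.0667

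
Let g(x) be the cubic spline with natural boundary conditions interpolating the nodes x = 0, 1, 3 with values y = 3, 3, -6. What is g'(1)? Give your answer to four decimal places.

With M_i denoting the second derivative at x_i, h_i = 1, 2, and Δ_i = (y_(i+1) − y_i)/h_i = 0, -9/2:
  1·M_0 + 6·M_1 + 2·M_2 = 6(Δ_1 - Δ_0) = -27
Natural end conditions: M_0 = M_2 = 0.
Forward elimination and back-substitution give M_0 = 0, M_1 = -9/2, M_2 = 0.
On [1, 3], g'(x) = b_1 + 2c_1·(x - 1) + 3d_1·(x - 1)² with b_1 = Δ_1 - h_1(2M_1 + M_2)/6 = -3/2, c_1 = M_1/2 = -9/4, d_1 = (M_2 - M_1)/(6h_1) = 3/8. So g'(1) = -3/2.

-1.5000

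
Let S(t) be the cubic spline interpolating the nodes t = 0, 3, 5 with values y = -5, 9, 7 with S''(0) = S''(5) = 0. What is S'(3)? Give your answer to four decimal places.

1.2667

Write σ_i for S''(x_i). With h_i = 3, 2 and divided differences Δ_i = 14/3, -1, the continuity of S' gives the tridiagonal system
  3·σ_0 + 10·σ_1 + 2·σ_2 = 6(Δ_1 - Δ_0) = -34
Natural end conditions: σ_0 = σ_2 = 0.
Solving the tridiagonal system: σ_0 = 0, σ_1 = -17/5, σ_2 = 0.
On [3, 5], S'(t) = b_1 + 2c_1·(t - 3) + 3d_1·(t - 3)² with b_1 = Δ_1 - h_1(2σ_1 + σ_2)/6 = 19/15, c_1 = σ_1/2 = -17/10, d_1 = (σ_2 - σ_1)/(6h_1) = 17/60. So S'(3) = 19/15.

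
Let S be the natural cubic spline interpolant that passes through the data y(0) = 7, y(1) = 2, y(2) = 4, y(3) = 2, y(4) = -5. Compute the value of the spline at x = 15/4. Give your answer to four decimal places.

With M_i denoting the second derivative at x_i, h_i = 1, 1, 1, 1, and Δ_i = (y_(i+1) − y_i)/h_i = -5, 2, -2, -7:
  1·M_0 + 4·M_1 + 1·M_2 = 6(Δ_1 - Δ_0) = 42
  1·M_1 + 4·M_2 + 1·M_3 = 6(Δ_2 - Δ_1) = -24
  1·M_2 + 4·M_3 + 1·M_4 = 6(Δ_3 - Δ_2) = -30
Natural end conditions: M_0 = M_4 = 0.
Hence M_0 = 0, M_1 = 87/7, M_2 = -54/7, M_3 = -39/7, M_4 = 0.
On [3, 4], S(x) = 2 - 36/7·(x - 3) - 39/14·(x - 3)² + 13/14·(x - 3)³.
With (x - 3) = 3/4: S(15/4) = -2717/896.

-3.0324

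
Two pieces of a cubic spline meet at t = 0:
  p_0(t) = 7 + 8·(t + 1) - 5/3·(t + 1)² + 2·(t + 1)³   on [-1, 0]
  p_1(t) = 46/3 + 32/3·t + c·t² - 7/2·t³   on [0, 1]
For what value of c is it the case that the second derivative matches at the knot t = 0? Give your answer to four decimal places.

p_0''(t) = -10/3 + 12·(t + 1), so p_0''(0) = 26/3. On the right, p_1''(0) = 2c, so c = 13/3.

4.3333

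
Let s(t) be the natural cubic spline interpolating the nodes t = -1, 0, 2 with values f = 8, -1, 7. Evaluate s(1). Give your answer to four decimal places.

With m_i denoting the second derivative at x_i, h_i = 1, 2, and Δ_i = (y_(i+1) − y_i)/h_i = -9, 4:
  1·m_0 + 6·m_1 + 2·m_2 = 6(Δ_1 - Δ_0) = 78
Natural end conditions: m_0 = m_2 = 0.
Solving: m_0 = 0, m_1 = 13, m_2 = 0.
On [0, 2], s(t) = -1 - 14/3·t + 13/2·t² - 13/12·t³.
With t = 1: s(1) = -1/4.

-0.2500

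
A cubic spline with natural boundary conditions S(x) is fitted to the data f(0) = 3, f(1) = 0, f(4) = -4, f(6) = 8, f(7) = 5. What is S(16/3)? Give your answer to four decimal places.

5.4045

Put M_i = S'' at the i-th knot. Here h = (1, 3, 2, 1) and Δ = (-3, -4/3, 6, -3), so the interior equations h_(i-1)·M_(i-1) + 2(h_(i-1)+h_i)·M_i + h_i·M_(i+1) = 6(Δ_i − Δ_(i-1)) read
  1·M_0 + 8·M_1 + 3·M_2 = 6(Δ_1 - Δ_0) = 10
  3·M_1 + 10·M_2 + 2·M_3 = 6(Δ_2 - Δ_1) = 44
  2·M_2 + 6·M_3 + 1·M_4 = 6(Δ_3 - Δ_2) = -54
Natural end conditions: M_0 = M_4 = 0.
Solving: M_0 = 0, M_1 = -278/197, M_2 = 1398/197, M_3 = -2239/197, M_4 = 0.
On [4, 6], S(x) = -4 + 2989/591·(x - 4) + 699/197·(x - 4)² - 3637/2364·(x - 4)³.
With (x - 4) = 4/3: S(16/3) = 86240/15957.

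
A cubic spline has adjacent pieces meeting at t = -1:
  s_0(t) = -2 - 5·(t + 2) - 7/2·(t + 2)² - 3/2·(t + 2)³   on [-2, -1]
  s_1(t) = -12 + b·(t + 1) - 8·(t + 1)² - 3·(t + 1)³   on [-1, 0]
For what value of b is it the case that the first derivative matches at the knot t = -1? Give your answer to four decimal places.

s_0'(t) = -5 - 7·(t + 2) - 9/2·(t + 2)², so s_0'(-1) = -33/2. On the right, s_1'(-1) = b, so b = -33/2.

-16.5000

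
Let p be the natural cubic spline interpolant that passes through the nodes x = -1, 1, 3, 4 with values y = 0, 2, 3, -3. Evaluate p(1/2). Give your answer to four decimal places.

1.2017

Write σ_i for p''(x_i). With h_i = 2, 2, 1 and divided differences Δ_i = 1, 1/2, -6, the continuity of p' gives the tridiagonal system
  2·σ_0 + 8·σ_1 + 2·σ_2 = 6(Δ_1 - Δ_0) = -3
  2·σ_1 + 6·σ_2 + 1·σ_3 = 6(Δ_2 - Δ_1) = -39
Natural end conditions: σ_0 = σ_3 = 0.
Forward elimination and back-substitution give σ_0 = 0, σ_1 = 15/11, σ_2 = -153/22, σ_3 = 0.
On [-1, 1], p(x) = 0 + 6/11·(x + 1) + 0·(x + 1)² + 5/44·(x + 1)³.
With (x + 1) = 3/2: p(1/2) = 423/352.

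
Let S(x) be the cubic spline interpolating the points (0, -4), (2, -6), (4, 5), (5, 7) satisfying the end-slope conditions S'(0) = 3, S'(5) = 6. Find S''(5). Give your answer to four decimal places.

Write M_i for S''(x_i). With h_i = 2, 2, 1 and divided differences Δ_i = -1, 11/2, 2, the continuity of S' gives the tridiagonal system
  2·M_0 + 8·M_1 + 2·M_2 = 6(Δ_1 - Δ_0) = 39
  2·M_1 + 6·M_2 + 1·M_3 = 6(Δ_2 - Δ_1) = -21
Clamped end conditions give two more equations: 2h_0·M_0 + h_0·M_1 = 6(Δ_0 - S'(0)) = -24 and h_2·M_2 + 2h_2·M_3 = 6(S'(5) - Δ_2) = 24.
Forward elimination and back-substitution give M_0 = -507/46, M_1 = 231/23, M_2 = -222/23, M_3 = 387/23.

16.8261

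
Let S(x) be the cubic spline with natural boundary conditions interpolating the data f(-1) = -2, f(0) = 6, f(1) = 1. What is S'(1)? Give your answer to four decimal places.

-8.2500

Put σ_i = S'' at the i-th knot. Here h = (1, 1) and Δ = (8, -5), so the interior equations h_(i-1)·σ_(i-1) + 2(h_(i-1)+h_i)·σ_i + h_i·σ_(i+1) = 6(Δ_i − Δ_(i-1)) read
  1·σ_0 + 4·σ_1 + 1·σ_2 = 6(Δ_1 - Δ_0) = -78
Natural end conditions: σ_0 = σ_2 = 0.
Hence σ_0 = 0, σ_1 = -39/2, σ_2 = 0.
On [0, 1], S'(x) = b_1 + 2c_1·x + 3d_1·x² with b_1 = Δ_1 - h_1(2σ_1 + σ_2)/6 = 3/2, c_1 = σ_1/2 = -39/4, d_1 = (σ_2 - σ_1)/(6h_1) = 13/4. So S'(1) = -33/4.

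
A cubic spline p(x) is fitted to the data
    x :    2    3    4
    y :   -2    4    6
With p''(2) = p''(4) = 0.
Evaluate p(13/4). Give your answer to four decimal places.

With m_i denoting the second derivative at x_i, h_i = 1, 1, and Δ_i = (y_(i+1) − y_i)/h_i = 6, 2:
  1·m_0 + 4·m_1 + 1·m_2 = 6(Δ_1 - Δ_0) = -24
Natural end conditions: m_0 = m_2 = 0.
Solving the tridiagonal system: m_0 = 0, m_1 = -6, m_2 = 0.
On [3, 4], p(x) = 4 + 4·(x - 3) - 3·(x - 3)² + 1·(x - 3)³.
With (x - 3) = 1/4: p(13/4) = 309/64.

4.8281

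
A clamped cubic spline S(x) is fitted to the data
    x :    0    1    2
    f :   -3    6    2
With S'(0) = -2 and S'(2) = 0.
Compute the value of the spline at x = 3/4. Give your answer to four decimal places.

3.9023

Write M_i for S''(x_i). With h_i = 1, 1 and divided differences Δ_i = 9, -4, the continuity of S' gives the tridiagonal system
  1·M_0 + 4·M_1 + 1·M_2 = 6(Δ_1 - Δ_0) = -78
Clamped end conditions give two more equations: 2h_0·M_0 + h_0·M_1 = 6(Δ_0 - S'(0)) = 66 and h_1·M_1 + 2h_1·M_2 = 6(S'(2) - Δ_1) = 24.
Solving the tridiagonal system: M_0 = 107/2, M_1 = -41, M_2 = 65/2.
On [0, 1], S(x) = -3 - 2·x + 107/4·x² - 63/4·x³.
With x = 3/4: S(3/4) = 999/256.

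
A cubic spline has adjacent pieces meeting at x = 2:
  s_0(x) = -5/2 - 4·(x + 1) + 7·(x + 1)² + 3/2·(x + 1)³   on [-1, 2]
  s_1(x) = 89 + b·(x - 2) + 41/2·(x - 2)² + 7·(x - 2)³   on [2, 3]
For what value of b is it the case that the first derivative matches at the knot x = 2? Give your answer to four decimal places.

78.5000

s_0'(x) = -4 + 14·(x + 1) + 9/2·(x + 1)², so s_0'(2) = 157/2. On the right, s_1'(2) = b, so b = 157/2.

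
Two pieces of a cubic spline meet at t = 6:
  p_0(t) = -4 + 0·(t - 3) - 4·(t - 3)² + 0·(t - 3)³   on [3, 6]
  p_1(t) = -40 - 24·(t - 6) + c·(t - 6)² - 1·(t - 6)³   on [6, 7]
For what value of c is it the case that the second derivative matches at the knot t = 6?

-4

p_0''(t) = -8 + 0·(t - 3), so p_0''(6) = -8. On the right, p_1''(6) = 2c, so c = -4.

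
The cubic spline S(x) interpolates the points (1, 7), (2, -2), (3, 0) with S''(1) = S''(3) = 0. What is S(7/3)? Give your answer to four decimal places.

With m_i denoting the second derivative at x_i, h_i = 1, 1, and Δ_i = (y_(i+1) − y_i)/h_i = -9, 2:
  1·m_0 + 4·m_1 + 1·m_2 = 6(Δ_1 - Δ_0) = 66
Natural end conditions: m_0 = m_2 = 0.
Solving the tridiagonal system: m_0 = 0, m_1 = 33/2, m_2 = 0.
On [2, 3], S(x) = -2 - 7/2·(x - 2) + 33/4·(x - 2)² - 11/4·(x - 2)³.
With (x - 2) = 1/3: S(7/3) = -127/54.

-2.3519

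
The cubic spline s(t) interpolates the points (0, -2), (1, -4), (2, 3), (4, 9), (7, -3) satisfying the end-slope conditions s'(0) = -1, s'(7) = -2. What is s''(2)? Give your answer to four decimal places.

-5.5288

Put M_i = s'' at the i-th knot. Here h = (1, 1, 2, 3) and Δ = (-2, 7, 3, -4), so the interior equations h_(i-1)·M_(i-1) + 2(h_(i-1)+h_i)·M_i + h_i·M_(i+1) = 6(Δ_i − Δ_(i-1)) read
  1·M_0 + 4·M_1 + 1·M_2 = 6(Δ_1 - Δ_0) = 54
  1·M_1 + 6·M_2 + 2·M_3 = 6(Δ_2 - Δ_1) = -24
  2·M_2 + 10·M_3 + 3·M_4 = 6(Δ_3 - Δ_2) = -42
Clamped end conditions give two more equations: 2h_0·M_0 + h_0·M_1 = 6(Δ_0 - s'(0)) = -6 and h_3·M_3 + 2h_3·M_4 = 6(s'(7) - Δ_3) = 12.
Hence M_0 = -1241/104, M_1 = 929/52, M_2 = -575/104, M_3 = -113/26, M_4 = 217/52.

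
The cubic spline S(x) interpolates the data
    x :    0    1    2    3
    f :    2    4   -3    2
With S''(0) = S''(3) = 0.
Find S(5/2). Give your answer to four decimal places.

-1.9250

Write m_i for S''(x_i). With h_i = 1, 1, 1 and divided differences Δ_i = 2, -7, 5, the continuity of S' gives the tridiagonal system
  1·m_0 + 4·m_1 + 1·m_2 = 6(Δ_1 - Δ_0) = -54
  1·m_1 + 4·m_2 + 1·m_3 = 6(Δ_2 - Δ_1) = 72
Natural end conditions: m_0 = m_3 = 0.
Solving: m_0 = 0, m_1 = -96/5, m_2 = 114/5, m_3 = 0.
On [2, 3], S(x) = -3 - 13/5·(x - 2) + 57/5·(x - 2)² - 19/5·(x - 2)³.
With (x - 2) = 1/2: S(5/2) = -77/40.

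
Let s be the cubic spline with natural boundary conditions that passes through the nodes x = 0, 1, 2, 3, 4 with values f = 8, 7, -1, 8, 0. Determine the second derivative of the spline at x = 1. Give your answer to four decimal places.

Let σ_i = s''(x_i). Step sizes h_i = 1, 1, 1, 1; slopes of the chords Δ_i = (y_(i+1) - y_i)/h_i = -1, -8, 9, -8.
  1·σ_0 + 4·σ_1 + 1·σ_2 = 6(Δ_1 - Δ_0) = -42
  1·σ_1 + 4·σ_2 + 1·σ_3 = 6(Δ_2 - Δ_1) = 102
  1·σ_2 + 4·σ_3 + 1·σ_4 = 6(Δ_3 - Δ_2) = -102
Natural end conditions: σ_0 = σ_4 = 0.
Solving the tridiagonal system: σ_0 = 0, σ_1 = -285/14, σ_2 = 276/7, σ_3 = -495/14, σ_4 = 0.

-20.3571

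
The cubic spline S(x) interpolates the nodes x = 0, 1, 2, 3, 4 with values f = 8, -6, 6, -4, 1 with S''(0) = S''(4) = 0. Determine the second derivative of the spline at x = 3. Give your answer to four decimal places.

Let m_i = S''(x_i). Step sizes h_i = 1, 1, 1, 1; slopes of the chords Δ_i = (y_(i+1) - y_i)/h_i = -14, 12, -10, 5.
  1·m_0 + 4·m_1 + 1·m_2 = 6(Δ_1 - Δ_0) = 156
  1·m_1 + 4·m_2 + 1·m_3 = 6(Δ_2 - Δ_1) = -132
  1·m_2 + 4·m_3 + 1·m_4 = 6(Δ_3 - Δ_2) = 90
Natural end conditions: m_0 = m_4 = 0.
Solving: m_0 = 0, m_1 = 1479/28, m_2 = -387/7, m_3 = 1017/28, m_4 = 0.

36.3214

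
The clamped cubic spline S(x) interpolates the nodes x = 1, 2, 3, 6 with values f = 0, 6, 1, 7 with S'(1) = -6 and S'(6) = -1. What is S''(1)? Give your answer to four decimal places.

52.4138

Put σ_i = S'' at the i-th knot. Here h = (1, 1, 3) and Δ = (6, -5, 2), so the interior equations h_(i-1)·σ_(i-1) + 2(h_(i-1)+h_i)·σ_i + h_i·σ_(i+1) = 6(Δ_i − Δ_(i-1)) read
  1·σ_0 + 4·σ_1 + 1·σ_2 = 6(Δ_1 - Δ_0) = -66
  1·σ_1 + 8·σ_2 + 3·σ_3 = 6(Δ_2 - Δ_1) = 42
Clamped end conditions give two more equations: 2h_0·σ_0 + h_0·σ_1 = 6(Δ_0 - S'(1)) = 72 and h_2·σ_2 + 2h_2·σ_3 = 6(S'(6) - Δ_2) = -18.
Forward elimination and back-substitution give σ_0 = 1520/29, σ_1 = -952/29, σ_2 = 374/29, σ_3 = -274/29.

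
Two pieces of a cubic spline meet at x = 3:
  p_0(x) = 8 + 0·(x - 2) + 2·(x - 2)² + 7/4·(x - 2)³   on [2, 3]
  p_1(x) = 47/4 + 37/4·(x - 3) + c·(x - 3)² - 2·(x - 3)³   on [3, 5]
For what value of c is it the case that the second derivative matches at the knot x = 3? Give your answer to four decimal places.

7.2500

p_0''(x) = 4 + 21/2·(x - 2), so p_0''(3) = 29/2. On the right, p_1''(3) = 2c, so c = 29/4.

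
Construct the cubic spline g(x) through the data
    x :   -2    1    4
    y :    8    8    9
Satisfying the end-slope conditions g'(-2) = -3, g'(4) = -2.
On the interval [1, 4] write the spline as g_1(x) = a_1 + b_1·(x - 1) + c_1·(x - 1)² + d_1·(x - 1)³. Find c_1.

0

Put m_i = g'' at the i-th knot. Here h = (3, 3) and Δ = (0, 1/3), so the interior equations h_(i-1)·m_(i-1) + 2(h_(i-1)+h_i)·m_i + h_i·m_(i+1) = 6(Δ_i − Δ_(i-1)) read
  3·m_0 + 12·m_1 + 3·m_2 = 6(Δ_1 - Δ_0) = 2
Clamped end conditions give two more equations: 2h_0·m_0 + h_0·m_1 = 6(Δ_0 - g'(-2)) = 18 and h_1·m_1 + 2h_1·m_2 = 6(g'(4) - Δ_1) = -14.
Solving: m_0 = 3, m_1 = 0, m_2 = -7/3.
On [1, 4], with g_1(x) = a_1 + b_1·(x - 1) + c_1·(x - 1)² + d_1·(x - 1)³: c_1 = m_1/2 = 0, d_1 = (m_2 - m_1)/(6h_1) = -7/54, b_1 = Δ_1 - h_1(2m_1 + m_2)/6 = 3/2.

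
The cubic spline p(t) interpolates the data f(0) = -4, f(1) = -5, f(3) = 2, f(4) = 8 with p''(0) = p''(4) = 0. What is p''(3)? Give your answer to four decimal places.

Let σ_i = p''(x_i). Step sizes h_i = 1, 2, 1; slopes of the chords Δ_i = (y_(i+1) - y_i)/h_i = -1, 7/2, 6.
  1·σ_0 + 6·σ_1 + 2·σ_2 = 6(Δ_1 - Δ_0) = 27
  2·σ_1 + 6·σ_2 + 1·σ_3 = 6(Δ_2 - Δ_1) = 15
Natural end conditions: σ_0 = σ_3 = 0.
Solving: σ_0 = 0, σ_1 = 33/8, σ_2 = 9/8, σ_3 = 0.

1.1250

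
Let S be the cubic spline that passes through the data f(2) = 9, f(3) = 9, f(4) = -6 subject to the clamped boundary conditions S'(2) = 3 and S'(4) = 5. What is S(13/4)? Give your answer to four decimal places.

Let σ_i = S''(x_i). Step sizes h_i = 1, 1; slopes of the chords Δ_i = (y_(i+1) - y_i)/h_i = 0, -15.
  1·σ_0 + 4·σ_1 + 1·σ_2 = 6(Δ_1 - Δ_0) = -90
Clamped end conditions give two more equations: 2h_0·σ_0 + h_0·σ_1 = 6(Δ_0 - S'(2)) = -18 and h_1·σ_1 + 2h_1·σ_2 = 6(S'(4) - Δ_1) = 120.
Forward elimination and back-substitution give σ_0 = 29/2, σ_1 = -47, σ_2 = 167/2.
On [3, 4], S(x) = 9 - 53/4·(x - 3) - 47/2·(x - 3)² + 87/4·(x - 3)³.
With (x - 3) = 1/4: S(13/4) = 1167/256.

4.5586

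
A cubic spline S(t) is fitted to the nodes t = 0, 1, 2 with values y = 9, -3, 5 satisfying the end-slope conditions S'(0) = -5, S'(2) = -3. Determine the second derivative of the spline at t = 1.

58

With M_i denoting the second derivative at x_i, h_i = 1, 1, and Δ_i = (y_(i+1) − y_i)/h_i = -12, 8:
  1·M_0 + 4·M_1 + 1·M_2 = 6(Δ_1 - Δ_0) = 120
Clamped end conditions give two more equations: 2h_0·M_0 + h_0·M_1 = 6(Δ_0 - S'(0)) = -42 and h_1·M_1 + 2h_1·M_2 = 6(S'(2) - Δ_1) = -66.
Hence M_0 = -50, M_1 = 58, M_2 = -62.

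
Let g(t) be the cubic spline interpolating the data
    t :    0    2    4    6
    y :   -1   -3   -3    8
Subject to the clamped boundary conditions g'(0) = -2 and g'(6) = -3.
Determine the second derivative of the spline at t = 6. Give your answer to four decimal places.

Put m_i = g'' at the i-th knot. Here h = (2, 2, 2) and Δ = (-1, 0, 11/2), so the interior equations h_(i-1)·m_(i-1) + 2(h_(i-1)+h_i)·m_i + h_i·m_(i+1) = 6(Δ_i − Δ_(i-1)) read
  2·m_0 + 8·m_1 + 2·m_2 = 6(Δ_1 - Δ_0) = 6
  2·m_1 + 8·m_2 + 2·m_3 = 6(Δ_2 - Δ_1) = 33
Clamped end conditions give two more equations: 2h_0·m_0 + h_0·m_1 = 6(Δ_0 - g'(0)) = 6 and h_2·m_2 + 2h_2·m_3 = 6(g'(6) - Δ_2) = -51.
Forward elimination and back-substitution give m_0 = 77/30, m_1 = -32/15, m_2 = 269/30, m_3 = -517/30.

-17.2333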